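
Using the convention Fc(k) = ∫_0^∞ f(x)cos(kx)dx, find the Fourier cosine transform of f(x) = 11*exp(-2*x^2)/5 11*sqrt(2)*sqrt(pi)*exp(-k^2/8)/20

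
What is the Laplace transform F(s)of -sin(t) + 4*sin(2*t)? 8/(s^2 + 4) - 1/(s^2 + 1)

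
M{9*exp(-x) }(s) 9*gamma(s) 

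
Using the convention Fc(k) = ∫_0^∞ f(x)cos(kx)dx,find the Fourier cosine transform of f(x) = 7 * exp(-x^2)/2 7 * sqrt(pi) * exp(-k^2/4)/4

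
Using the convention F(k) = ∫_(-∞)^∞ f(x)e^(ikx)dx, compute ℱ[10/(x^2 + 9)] 10 * pi * exp(-3 * Abs(k))/3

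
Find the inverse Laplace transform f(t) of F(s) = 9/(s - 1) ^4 3*t^3*exp(t) /2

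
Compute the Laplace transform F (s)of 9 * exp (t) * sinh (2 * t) 18/ ( (s - 1)^2 - 4)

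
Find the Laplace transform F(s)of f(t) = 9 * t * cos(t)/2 9 * (s^2 - 1)/(2 * (s^2+1)^2)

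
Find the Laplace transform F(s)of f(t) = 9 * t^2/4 9/(2 * s^3)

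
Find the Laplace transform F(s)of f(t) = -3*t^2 -6/s^3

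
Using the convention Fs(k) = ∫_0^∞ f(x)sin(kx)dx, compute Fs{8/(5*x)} 4*pi/5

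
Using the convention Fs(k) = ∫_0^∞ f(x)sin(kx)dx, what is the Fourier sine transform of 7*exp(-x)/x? 7*atan(k)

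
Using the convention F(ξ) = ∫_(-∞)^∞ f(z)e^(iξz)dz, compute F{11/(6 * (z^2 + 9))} 11 * pi * exp(-3 * Abs(ξ))/18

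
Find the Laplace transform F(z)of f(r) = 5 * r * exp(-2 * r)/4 5/(4 * (z + 2)^2)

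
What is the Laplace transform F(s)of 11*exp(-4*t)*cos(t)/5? 11*(s+4)/(5*((s+4)^2+1))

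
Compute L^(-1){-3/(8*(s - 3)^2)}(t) -3*t*exp(3*t)/8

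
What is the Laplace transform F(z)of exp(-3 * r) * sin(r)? 1/((z + 3)^2 + 1)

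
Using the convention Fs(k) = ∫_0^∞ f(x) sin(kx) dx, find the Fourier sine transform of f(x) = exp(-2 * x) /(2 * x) atan(k/2) /2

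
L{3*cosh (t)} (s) 3*s/ (s^2 - 1)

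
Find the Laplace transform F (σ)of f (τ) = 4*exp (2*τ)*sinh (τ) 4/ ( (σ - 2)^2 - 1)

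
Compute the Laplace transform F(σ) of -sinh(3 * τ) -3/(σ^2 - 9) 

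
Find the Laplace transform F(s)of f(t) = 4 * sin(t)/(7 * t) 4 * atan(1/s)/7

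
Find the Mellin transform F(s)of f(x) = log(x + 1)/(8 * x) -pi * csc(pi * s)/(8 * s - 8)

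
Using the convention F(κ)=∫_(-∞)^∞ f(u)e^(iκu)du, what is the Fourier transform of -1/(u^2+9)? -pi * exp(-3 * Abs(κ))/3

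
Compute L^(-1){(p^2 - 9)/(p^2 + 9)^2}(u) u*cos(3*u)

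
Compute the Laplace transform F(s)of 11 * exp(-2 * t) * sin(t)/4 11/(4 * ((s + 2)^2 + 1))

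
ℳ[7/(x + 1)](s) 7 * pi * csc(pi * s)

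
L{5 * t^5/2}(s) 300/s^6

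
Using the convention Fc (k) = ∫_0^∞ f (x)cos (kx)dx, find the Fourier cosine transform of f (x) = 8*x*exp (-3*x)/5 8*(9 - k^2)/ (5*(k^2+9)^2)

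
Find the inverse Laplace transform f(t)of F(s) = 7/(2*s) 7/2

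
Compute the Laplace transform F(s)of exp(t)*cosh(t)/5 (s - 1)/(5*s*(s - 2))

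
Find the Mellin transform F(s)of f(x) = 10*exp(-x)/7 10*gamma(s)/7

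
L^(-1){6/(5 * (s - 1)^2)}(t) 6 * t * exp(t)/5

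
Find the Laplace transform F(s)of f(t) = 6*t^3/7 36/(7*s^4)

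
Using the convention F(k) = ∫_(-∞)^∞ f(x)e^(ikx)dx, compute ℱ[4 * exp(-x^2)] 4 * sqrt(pi) * exp(-k^2/4)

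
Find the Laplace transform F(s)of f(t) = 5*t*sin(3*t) 30*s/(s^2 + 9)^2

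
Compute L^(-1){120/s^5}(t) 5*t^4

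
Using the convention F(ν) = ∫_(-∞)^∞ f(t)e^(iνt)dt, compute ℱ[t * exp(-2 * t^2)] sqrt(2) * I * sqrt(pi) * ν * exp(-ν^2/8)/8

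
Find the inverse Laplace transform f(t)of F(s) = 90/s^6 3 * t^5/4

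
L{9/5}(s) 9/(5*s)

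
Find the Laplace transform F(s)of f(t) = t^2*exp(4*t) 2/(s - 4)^3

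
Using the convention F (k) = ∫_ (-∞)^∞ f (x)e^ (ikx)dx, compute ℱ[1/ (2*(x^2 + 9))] pi*exp (-3*Abs (k))/6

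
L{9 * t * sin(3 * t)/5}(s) 54 * s/(5 * (s^2 + 9)^2)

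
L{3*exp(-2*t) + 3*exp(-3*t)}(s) 3/(s + 3) + 3/(s + 2)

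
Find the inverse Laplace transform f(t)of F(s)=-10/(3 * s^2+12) -5 * sin(2 * t)/3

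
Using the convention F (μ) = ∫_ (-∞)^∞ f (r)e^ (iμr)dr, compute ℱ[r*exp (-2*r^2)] sqrt (2)*I*sqrt (pi)*μ*exp (-μ^2/8)/8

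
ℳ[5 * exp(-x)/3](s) 5 * gamma(s)/3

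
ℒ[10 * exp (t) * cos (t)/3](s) 10 * (s - 1)/ (3 * ( (s - 1)^2 + 1))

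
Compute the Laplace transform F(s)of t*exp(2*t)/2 1/(2*(s - 2)^2)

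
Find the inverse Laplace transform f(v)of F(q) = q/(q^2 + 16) cos(4 * v)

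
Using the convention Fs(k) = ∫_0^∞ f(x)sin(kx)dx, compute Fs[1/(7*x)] pi/14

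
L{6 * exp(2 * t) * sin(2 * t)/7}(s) 12/(7 * ((s - 2)^2 + 4))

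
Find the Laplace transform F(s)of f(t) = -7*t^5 -840/s^6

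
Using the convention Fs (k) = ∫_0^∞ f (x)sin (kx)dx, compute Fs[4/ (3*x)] 2*pi/3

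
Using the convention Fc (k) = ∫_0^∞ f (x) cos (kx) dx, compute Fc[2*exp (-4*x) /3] 8/ (3*(k^2 + 16) ) 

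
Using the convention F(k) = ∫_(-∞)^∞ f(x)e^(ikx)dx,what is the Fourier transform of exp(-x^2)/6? sqrt(pi)*exp(-k^2/4)/6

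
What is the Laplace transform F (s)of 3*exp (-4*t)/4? 3/ (4*(s + 4))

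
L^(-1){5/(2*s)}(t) 5/2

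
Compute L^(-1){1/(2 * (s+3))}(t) exp(-3 * t)/2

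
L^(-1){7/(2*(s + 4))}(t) 7*exp(-4*t)/2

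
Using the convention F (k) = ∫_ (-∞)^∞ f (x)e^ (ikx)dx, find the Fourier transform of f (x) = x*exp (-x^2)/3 I*sqrt (pi)*k*exp (-k^2/4)/6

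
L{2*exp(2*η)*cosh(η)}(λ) 2*(λ - 2)/((λ - 2)^2 - 1)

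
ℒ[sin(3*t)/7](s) 3/(7*(s^2 + 9))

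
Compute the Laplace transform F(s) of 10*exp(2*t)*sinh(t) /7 10/(7*((s - 2) ^2 - 1) ) 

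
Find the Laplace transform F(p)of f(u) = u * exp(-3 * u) (p + 3)^(-2)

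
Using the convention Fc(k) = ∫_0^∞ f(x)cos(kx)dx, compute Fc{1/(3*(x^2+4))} pi*exp(-2*k)/12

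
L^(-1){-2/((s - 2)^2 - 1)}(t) -2*exp(2*t)*sinh(t)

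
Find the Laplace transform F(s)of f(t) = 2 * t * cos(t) 2 * (s^2 - 1)/(s^2 + 1)^2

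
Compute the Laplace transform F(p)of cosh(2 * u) p/(p^2-4)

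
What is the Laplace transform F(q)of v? q^(-2)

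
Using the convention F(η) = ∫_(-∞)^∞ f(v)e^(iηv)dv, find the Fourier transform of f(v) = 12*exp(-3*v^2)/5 4*sqrt(3)*sqrt(pi)*exp(-η^2/12)/5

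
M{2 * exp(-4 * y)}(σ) 2^(1-2 * σ) * gamma(σ)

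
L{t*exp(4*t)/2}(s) 1/(2*(s - 4)^2)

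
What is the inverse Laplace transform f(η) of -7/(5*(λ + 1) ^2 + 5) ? -7*exp(-η)*sin(η) /5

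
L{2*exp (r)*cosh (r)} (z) 2*(z - 1)/ (z*(z - 2))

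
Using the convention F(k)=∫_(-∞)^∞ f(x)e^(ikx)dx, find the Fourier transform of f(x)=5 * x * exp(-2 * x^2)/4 5 * sqrt(2) * I * sqrt(pi) * k * exp(-k^2/8)/32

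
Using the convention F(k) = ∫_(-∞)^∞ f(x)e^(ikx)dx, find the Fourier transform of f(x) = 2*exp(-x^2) 2*sqrt(pi)*exp(-k^2/4)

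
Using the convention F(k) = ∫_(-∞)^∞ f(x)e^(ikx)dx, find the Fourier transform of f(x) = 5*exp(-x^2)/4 5*sqrt(pi)*exp(-k^2/4)/4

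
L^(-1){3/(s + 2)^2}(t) 3 * t * exp(-2 * t)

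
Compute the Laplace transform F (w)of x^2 2/w^3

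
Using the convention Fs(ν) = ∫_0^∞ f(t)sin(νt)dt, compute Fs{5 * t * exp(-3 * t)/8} 15 * ν/(4 * (ν^2+9)^2)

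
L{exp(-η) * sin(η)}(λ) 1/((λ + 1)^2 + 1)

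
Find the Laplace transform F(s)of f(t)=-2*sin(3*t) -6/(s^2 + 9)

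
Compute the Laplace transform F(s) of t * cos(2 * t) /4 (s^2 - 4) /(4 * (s^2 + 4) ^2) 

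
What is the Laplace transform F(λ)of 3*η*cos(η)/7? 3*(λ^2 - 1)/(7*(λ^2+1)^2)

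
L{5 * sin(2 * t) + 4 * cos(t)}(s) 10/(s^2 + 4) + 4 * s/(s^2 + 1)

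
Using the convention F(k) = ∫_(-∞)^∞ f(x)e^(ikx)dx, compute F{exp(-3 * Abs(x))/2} 3/(k^2 + 9)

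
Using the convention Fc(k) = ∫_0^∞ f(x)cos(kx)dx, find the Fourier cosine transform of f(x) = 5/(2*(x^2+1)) 5*pi*exp(-k)/4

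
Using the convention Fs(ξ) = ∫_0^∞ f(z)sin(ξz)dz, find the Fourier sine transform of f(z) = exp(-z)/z atan(ξ)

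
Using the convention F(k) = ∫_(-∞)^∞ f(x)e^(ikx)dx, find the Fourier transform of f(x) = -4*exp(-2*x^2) -2*sqrt(2)*sqrt(pi)*exp(-k^2/8)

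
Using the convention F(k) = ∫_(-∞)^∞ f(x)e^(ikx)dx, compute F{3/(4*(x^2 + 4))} 3*pi*exp(-2*Abs(k))/8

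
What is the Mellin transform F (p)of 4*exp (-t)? 4*gamma (p)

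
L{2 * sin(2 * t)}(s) 4/(s^2 + 4)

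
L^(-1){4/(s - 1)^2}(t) 4*t*exp(t)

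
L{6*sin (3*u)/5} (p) 18/ (5*(p^2 + 9))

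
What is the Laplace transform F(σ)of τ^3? 6/σ^4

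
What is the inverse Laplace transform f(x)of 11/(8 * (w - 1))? 11 * exp(x)/8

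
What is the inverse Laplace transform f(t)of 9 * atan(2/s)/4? 9 * sin(2 * t)/(4 * t)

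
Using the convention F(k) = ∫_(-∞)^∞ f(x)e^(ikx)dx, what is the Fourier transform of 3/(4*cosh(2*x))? 3*pi/(8*cosh(pi*k/4))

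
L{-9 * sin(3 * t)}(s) -27/(s^2 + 9)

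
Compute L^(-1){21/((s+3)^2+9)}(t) 7 * exp(-3 * t) * sin(3 * t)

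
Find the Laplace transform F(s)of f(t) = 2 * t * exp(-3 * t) 2/(s + 3)^2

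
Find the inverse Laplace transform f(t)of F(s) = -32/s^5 -4*t^4/3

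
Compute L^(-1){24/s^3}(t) 12*t^2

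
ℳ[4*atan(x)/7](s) -2*pi*sec(pi*s/2)/(7*s)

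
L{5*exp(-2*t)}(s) 5/(s+2)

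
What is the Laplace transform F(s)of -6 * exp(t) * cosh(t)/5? 6 * (1 - s)/(5 * s * (s - 2))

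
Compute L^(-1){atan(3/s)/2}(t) sin(3 * t)/(2 * t)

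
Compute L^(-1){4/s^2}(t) 4 * t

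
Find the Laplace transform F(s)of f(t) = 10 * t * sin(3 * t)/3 20 * s/(s^2 + 9)^2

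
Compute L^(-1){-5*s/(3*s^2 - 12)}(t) -5*cosh(2*t)/3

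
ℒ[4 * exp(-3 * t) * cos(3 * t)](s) 4 * (s+3)/((s+3)^2+9)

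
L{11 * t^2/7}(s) 22/(7 * s^3)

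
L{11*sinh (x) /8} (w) 11/ (8*(w^2 - 1) ) 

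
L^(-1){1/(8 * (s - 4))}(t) exp(4 * t)/8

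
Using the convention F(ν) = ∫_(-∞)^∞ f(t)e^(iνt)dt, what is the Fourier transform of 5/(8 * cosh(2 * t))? 5 * pi/(16 * cosh(pi * ν/4))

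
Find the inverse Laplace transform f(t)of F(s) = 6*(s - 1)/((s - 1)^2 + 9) 6*exp(t)*cos(3*t)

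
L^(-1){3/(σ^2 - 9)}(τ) sinh(3 * τ)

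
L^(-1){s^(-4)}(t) t^3/6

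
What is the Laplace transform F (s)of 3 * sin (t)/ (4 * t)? 3 * atan (1/s)/4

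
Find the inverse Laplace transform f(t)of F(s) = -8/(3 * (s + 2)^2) -8 * t * exp(-2 * t)/3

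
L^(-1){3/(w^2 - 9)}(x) sinh(3*x)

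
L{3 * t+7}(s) 7/s+3/s^2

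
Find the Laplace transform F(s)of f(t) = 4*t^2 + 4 4/s + 8/s^3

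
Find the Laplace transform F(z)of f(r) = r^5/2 60/z^6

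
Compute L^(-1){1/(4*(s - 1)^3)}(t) t^2*exp(t)/8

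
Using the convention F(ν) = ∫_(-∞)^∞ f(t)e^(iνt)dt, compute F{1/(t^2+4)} pi*exp(-2*Abs(ν))/2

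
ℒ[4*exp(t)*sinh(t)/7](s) 4/(7*s*(s - 2))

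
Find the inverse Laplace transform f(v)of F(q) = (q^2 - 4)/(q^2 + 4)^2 v*cos(2*v)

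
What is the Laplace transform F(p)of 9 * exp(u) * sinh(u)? 9/(p * (p - 2))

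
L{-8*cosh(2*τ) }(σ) -8*σ/(σ^2-4) 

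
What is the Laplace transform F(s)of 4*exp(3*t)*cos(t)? 4*(s - 3)/((s - 3)^2 + 1)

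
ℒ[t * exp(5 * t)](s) (s - 5)^(-2)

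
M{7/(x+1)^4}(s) 7*gamma(s)*gamma(4 - s)/6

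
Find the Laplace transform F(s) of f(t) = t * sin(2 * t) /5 4 * s/(5 * (s^2+4) ^2) 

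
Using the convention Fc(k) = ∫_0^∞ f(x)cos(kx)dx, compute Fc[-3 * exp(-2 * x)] -6/(k^2+4)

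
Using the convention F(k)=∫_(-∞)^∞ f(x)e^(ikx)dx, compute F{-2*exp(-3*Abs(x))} -12/(k^2+9)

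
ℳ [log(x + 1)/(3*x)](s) -pi*csc(pi*s)/(3*s - 3)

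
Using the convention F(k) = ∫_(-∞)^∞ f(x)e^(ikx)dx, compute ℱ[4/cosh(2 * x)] 2 * pi/cosh(pi * k/4)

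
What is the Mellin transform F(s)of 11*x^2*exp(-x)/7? 11*gamma(s + 2)/7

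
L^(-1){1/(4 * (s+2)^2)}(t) t * exp(-2 * t)/4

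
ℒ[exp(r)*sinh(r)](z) 1/(z*(z - 2))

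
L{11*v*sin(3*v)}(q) 66*q/(q^2 + 9)^2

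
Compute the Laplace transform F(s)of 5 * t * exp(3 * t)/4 5/(4 * (s - 3)^2)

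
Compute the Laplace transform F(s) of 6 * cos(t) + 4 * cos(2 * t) 6 * s/(s^2 + 1) + 4 * s/(s^2 + 4) 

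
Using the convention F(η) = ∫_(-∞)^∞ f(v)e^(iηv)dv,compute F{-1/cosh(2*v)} -pi/(2*cosh(pi*η/4))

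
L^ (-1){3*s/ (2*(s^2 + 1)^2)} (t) 3*t*sin (t)/4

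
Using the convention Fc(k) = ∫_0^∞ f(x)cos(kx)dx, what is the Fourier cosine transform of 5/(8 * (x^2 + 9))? 5 * pi * exp(-3 * k)/48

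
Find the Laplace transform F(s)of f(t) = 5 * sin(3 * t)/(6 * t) 5 * atan(3/s)/6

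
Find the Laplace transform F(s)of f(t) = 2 2/s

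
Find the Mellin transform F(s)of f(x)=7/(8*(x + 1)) 7*pi*csc(pi*s)/8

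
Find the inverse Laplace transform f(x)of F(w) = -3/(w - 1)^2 -3*x*exp(x)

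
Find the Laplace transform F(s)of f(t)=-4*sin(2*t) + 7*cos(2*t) 7*s/(s^2 + 4) - 8/(s^2 + 4)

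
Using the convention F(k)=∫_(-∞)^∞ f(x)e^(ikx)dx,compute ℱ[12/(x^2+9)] 4*pi*exp(-3*Abs(k))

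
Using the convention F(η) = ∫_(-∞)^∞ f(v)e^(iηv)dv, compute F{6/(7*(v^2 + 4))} 3*pi*exp(-2*Abs(η))/7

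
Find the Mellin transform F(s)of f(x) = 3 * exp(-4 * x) 3 * gamma(s)/4^s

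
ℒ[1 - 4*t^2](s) 1/s - 8/s^3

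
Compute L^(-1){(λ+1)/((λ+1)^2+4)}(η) exp(-η)*cos(2*η)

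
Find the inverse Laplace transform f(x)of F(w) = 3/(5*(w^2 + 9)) sin(3*x)/5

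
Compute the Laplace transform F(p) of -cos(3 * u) -p/(p^2 + 9) 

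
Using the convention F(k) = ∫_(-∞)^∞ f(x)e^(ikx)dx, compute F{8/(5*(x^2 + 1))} 8*pi*exp(-Abs(k))/5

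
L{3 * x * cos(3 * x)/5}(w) 3 * (w^2 - 9)/(5 * (w^2 + 9)^2)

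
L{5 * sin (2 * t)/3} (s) 10/ (3 * (s^2+4))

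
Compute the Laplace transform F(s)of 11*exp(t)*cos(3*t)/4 11*(s - 1)/(4*((s - 1)^2+9))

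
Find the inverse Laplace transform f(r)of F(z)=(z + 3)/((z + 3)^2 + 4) exp(-3*r)*cos(2*r)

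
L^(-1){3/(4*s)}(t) 3/4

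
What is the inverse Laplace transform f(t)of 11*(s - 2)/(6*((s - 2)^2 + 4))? 11*exp(2*t)*cos(2*t)/6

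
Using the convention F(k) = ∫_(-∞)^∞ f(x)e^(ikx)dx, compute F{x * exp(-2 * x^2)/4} sqrt(2) * I * sqrt(pi) * k * exp(-k^2/8)/32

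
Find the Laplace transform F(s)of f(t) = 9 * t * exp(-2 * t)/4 9/(4 * (s + 2)^2)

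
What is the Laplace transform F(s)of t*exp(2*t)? (s - 2)^(-2)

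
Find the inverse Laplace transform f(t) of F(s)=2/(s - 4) 2*exp(4*t) 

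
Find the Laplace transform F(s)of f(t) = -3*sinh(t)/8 -3/(8*s^2 - 8)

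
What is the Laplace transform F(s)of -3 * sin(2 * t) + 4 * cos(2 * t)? 4 * s/(s^2 + 4) - 6/(s^2 + 4)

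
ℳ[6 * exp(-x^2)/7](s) 3 * gamma(s/2)/7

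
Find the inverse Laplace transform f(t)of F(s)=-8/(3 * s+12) -8 * exp(-4 * t)/3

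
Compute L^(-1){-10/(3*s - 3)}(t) -10*exp(t)/3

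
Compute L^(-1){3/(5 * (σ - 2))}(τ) 3 * exp(2 * τ)/5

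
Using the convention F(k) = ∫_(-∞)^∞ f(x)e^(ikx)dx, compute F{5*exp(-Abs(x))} 10/(k^2 + 1)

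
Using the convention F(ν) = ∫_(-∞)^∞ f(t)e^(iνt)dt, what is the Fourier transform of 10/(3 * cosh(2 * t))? 5 * pi/(3 * cosh(pi * ν/4))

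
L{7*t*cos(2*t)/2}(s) 7*(s^2 - 4)/(2*(s^2+4)^2)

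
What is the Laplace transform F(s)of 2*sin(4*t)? 8/(s^2 + 16)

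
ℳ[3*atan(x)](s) -3*pi*sec(pi*s/2)/(2*s)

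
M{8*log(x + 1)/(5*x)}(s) -8*pi*csc(pi*s)/(5*s - 5)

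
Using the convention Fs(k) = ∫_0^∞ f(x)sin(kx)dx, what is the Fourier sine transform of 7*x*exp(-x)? 14*k/(k^2 + 1)^2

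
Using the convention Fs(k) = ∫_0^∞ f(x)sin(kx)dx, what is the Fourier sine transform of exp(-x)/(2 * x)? atan(k)/2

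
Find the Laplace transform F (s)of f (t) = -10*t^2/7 -20/ (7*s^3)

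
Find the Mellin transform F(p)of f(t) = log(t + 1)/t -pi * csc(pi * p)/(p - 1)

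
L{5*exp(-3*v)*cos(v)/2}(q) 5*(q + 3)/(2*((q + 3)^2 + 1))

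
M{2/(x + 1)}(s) 2 * pi * csc(pi * s)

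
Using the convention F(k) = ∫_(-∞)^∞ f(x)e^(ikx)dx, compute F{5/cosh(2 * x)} 5 * pi/(2 * cosh(pi * k/4))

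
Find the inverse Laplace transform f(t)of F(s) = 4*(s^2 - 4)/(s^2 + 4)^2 4*t*cos(2*t)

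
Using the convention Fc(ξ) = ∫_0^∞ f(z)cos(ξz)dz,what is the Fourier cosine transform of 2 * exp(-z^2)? sqrt(pi) * exp(-ξ^2/4)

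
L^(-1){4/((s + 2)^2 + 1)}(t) 4 * exp(-2 * t) * sin(t)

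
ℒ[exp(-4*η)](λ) 1/(λ + 4)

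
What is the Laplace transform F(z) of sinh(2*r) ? 2/(z^2 - 4) 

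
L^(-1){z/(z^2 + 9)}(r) cos(3*r)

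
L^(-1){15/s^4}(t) 5 * t^3/2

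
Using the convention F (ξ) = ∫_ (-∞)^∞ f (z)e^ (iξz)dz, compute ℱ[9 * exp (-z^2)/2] 9 * sqrt (pi) * exp (-ξ^2/4)/2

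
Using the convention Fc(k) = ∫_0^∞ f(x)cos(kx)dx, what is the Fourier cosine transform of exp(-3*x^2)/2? sqrt(3)*sqrt(pi)*exp(-k^2/12)/12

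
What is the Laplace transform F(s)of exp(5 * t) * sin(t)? 1/((s - 5)^2+1)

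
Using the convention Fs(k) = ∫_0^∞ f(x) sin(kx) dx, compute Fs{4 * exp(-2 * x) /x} 4 * atan(k/2) 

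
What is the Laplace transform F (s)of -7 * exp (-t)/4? -7/ (4 * s + 4)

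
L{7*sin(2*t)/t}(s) 7*atan(2/s)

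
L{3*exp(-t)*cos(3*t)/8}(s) 3*(s + 1)/(8*((s + 1)^2 + 9))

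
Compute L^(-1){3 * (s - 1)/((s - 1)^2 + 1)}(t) 3 * exp(t) * cos(t)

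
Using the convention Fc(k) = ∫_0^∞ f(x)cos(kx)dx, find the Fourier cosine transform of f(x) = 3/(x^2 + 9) pi*exp(-3*k)/2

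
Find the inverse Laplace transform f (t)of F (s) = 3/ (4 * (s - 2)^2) 3 * t * exp (2 * t)/4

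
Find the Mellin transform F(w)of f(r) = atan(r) -pi*sec(pi*w/2)/(2*w)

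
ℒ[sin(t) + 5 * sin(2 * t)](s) 1/(s^2 + 1) + 10/(s^2 + 4)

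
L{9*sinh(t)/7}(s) 9/(7*(s^2 - 1))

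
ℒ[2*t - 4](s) 2/s^2 - 4/s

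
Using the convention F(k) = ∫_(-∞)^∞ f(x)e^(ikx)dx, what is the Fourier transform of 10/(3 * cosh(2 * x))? 5 * pi/(3 * cosh(pi * k/4))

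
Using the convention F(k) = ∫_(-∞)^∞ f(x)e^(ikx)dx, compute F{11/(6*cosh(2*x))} 11*pi/(12*cosh(pi*k/4))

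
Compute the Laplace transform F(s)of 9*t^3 54/s^4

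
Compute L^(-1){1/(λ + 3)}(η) exp(-3*η)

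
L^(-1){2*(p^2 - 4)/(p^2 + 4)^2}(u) 2*u*cos(2*u)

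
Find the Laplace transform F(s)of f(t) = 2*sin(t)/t 2*atan(1/s)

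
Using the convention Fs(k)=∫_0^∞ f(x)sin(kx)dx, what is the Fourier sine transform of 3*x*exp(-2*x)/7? 12*k/(7*(k^2 + 4)^2)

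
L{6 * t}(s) 6/s^2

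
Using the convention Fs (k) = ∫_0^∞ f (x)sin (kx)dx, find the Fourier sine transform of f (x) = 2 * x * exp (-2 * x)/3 8 * k/ (3 * (k^2 + 4)^2)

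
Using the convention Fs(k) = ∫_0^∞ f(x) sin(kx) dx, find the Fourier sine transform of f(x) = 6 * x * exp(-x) 12 * k/(k^2 + 1) ^2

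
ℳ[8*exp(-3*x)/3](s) 8*gamma(s)/(3*3^s)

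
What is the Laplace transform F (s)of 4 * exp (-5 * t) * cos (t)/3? 4 * (s+5)/ (3 * ( (s+5)^2+1))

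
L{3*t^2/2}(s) 3/s^3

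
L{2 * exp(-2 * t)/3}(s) 2/(3 * (s + 2))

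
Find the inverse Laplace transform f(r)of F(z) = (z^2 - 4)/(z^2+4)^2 r*cos(2*r)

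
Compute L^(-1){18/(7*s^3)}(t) 9*t^2/7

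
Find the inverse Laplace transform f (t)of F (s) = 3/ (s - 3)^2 3 * t * exp (3 * t)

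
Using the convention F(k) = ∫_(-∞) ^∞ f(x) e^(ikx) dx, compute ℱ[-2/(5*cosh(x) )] -2*pi/(5*cosh(pi*k/2) ) 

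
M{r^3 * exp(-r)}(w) gamma(w+3)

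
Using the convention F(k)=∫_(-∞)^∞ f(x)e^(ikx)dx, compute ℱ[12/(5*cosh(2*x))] 6*pi/(5*cosh(pi*k/4))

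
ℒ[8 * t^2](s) 16/s^3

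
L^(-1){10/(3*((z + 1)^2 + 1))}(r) 10*exp(-r)*sin(r)/3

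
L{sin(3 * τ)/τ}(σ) atan(3/σ)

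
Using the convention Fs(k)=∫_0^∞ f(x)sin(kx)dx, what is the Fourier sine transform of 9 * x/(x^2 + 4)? 9 * pi * exp(-2 * k)/2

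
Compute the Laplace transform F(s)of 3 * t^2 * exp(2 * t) 6/(s - 2)^3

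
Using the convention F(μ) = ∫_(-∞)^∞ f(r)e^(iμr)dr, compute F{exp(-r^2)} sqrt(pi)*exp(-μ^2/4)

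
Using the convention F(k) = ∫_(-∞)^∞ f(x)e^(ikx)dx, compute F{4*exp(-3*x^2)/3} 4*sqrt(3)*sqrt(pi)*exp(-k^2/12)/9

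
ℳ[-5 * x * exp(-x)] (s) -5 * gamma(s+1) 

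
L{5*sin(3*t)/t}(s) 5*atan(3/s)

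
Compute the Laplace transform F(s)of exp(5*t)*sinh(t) 1/((s - 5)^2 - 1)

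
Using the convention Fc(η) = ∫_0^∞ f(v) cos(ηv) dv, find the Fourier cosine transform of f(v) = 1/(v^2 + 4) pi*exp(-2*η) /4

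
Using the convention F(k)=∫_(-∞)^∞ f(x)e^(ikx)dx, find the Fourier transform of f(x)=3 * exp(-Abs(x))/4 3/(2 * (k^2+1))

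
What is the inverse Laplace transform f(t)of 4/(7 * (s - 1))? 4 * exp(t)/7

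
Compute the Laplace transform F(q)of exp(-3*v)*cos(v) (q + 3)/((q + 3)^2 + 1)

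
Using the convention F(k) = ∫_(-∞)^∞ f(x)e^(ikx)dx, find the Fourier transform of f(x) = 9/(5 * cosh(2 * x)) 9 * pi/(10 * cosh(pi * k/4))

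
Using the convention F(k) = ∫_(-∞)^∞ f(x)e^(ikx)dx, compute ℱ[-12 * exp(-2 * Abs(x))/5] -48/(5 * k^2+20)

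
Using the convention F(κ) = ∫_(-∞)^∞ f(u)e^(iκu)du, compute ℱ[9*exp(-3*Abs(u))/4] 27/(2*(κ^2 + 9))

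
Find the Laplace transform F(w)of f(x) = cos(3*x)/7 w/(7*(w^2+9))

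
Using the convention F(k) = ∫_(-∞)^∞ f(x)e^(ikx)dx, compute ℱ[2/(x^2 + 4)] pi*exp(-2*Abs(k))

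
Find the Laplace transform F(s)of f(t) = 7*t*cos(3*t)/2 7*(s^2 - 9)/(2*(s^2+9)^2)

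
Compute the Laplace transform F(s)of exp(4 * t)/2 1/(2 * (s - 4))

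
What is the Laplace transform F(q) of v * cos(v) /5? (q^2 - 1) /(5 * (q^2 + 1) ^2) 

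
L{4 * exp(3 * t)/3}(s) 4/(3 * (s - 3))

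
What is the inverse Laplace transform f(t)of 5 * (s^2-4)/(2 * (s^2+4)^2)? 5 * t * cos(2 * t)/2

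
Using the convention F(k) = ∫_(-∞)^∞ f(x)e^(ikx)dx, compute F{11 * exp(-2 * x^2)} 11 * sqrt(2) * sqrt(pi) * exp(-k^2/8)/2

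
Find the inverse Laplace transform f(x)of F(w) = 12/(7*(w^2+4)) 6*sin(2*x)/7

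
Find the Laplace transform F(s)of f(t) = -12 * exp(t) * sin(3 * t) -36/((s - 1)^2 + 9)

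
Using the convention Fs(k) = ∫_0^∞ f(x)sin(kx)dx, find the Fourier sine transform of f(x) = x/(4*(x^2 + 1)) pi*exp(-k)/8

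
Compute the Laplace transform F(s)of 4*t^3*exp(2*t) 24/(s - 2)^4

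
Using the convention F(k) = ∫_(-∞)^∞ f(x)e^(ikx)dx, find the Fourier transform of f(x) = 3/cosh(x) 3 * pi/cosh(pi * k/2)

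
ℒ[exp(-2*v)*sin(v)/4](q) 1/(4*((q + 2)^2 + 1))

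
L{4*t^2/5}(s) 8/(5*s^3)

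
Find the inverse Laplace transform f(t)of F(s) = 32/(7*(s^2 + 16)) 8*sin(4*t)/7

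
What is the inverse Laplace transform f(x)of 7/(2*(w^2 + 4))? 7*sin(2*x)/4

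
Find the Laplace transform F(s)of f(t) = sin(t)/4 1/(4 * (s^2 + 1))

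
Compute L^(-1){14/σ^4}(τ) 7 * τ^3/3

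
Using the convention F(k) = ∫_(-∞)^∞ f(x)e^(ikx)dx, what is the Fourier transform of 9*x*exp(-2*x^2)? 9*sqrt(2)*I*sqrt(pi)*k*exp(-k^2/8)/8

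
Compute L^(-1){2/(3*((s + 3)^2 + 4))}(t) exp(-3*t)*sin(2*t)/3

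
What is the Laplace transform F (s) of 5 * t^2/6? 5/ (3 * s^3) 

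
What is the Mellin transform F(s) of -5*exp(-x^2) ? -5*gamma(s/2) /2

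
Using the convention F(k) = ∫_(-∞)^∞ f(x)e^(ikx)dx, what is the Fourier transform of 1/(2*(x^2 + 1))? pi*exp(-Abs(k))/2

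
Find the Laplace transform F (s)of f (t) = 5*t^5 600/s^6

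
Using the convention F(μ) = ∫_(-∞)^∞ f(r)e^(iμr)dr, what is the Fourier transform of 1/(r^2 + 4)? pi*exp(-2*Abs(μ))/2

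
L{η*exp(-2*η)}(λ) (λ+2)^(-2)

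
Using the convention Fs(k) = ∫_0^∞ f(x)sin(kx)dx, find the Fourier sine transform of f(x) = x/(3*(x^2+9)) pi*exp(-3*k)/6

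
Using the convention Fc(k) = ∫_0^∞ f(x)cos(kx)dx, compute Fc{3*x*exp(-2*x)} 3*(4 - k^2)/(k^2 + 4)^2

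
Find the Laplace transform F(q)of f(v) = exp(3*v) 1/(q - 3)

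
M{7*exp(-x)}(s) 7*gamma(s)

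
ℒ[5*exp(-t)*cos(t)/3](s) 5*(s + 1)/(3*((s + 1)^2 + 1))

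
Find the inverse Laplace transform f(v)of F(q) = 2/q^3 v^2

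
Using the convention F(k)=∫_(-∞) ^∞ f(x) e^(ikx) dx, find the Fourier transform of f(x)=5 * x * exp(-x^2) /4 5 * I * sqrt(pi) * k * exp(-k^2/4) /8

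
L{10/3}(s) 10/(3*s)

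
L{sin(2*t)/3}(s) 2/(3*(s^2 + 4))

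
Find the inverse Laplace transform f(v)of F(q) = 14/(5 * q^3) 7 * v^2/5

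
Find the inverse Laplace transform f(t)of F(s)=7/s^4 7*t^3/6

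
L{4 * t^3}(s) 24/s^4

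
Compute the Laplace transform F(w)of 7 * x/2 7/(2 * w^2)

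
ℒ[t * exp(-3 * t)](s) (s + 3)^(-2)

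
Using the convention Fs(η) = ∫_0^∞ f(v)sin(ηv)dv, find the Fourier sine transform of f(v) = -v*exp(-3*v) -6*η/(η^2+9)^2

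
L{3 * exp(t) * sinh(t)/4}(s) 3/(4 * s * (s - 2))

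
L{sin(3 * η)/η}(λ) atan(3/λ)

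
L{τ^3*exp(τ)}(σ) 6/(σ - 1)^4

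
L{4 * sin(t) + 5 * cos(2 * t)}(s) 4/(s^2 + 1) + 5 * s/(s^2 + 4)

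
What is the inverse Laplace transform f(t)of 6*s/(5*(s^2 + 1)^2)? 3*t*sin(t)/5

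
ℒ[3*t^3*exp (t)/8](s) 9/ (4*(s - 1)^4)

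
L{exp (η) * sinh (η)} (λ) 1/ (λ * (λ - 2))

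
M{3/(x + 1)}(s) 3*pi*csc(pi*s)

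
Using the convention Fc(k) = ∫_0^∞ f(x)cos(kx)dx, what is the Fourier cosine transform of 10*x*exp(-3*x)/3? 10*(9 - k^2)/(3*(k^2+9)^2)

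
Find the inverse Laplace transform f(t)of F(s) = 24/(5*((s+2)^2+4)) 12*exp(-2*t)*sin(2*t)/5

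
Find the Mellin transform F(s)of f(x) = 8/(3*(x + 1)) 8*pi*csc(pi*s)/3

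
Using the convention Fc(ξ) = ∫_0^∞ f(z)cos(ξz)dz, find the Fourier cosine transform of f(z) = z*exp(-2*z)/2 (4 - ξ^2)/(2*(ξ^2 + 4)^2)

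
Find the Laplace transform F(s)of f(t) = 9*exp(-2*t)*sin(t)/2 9/(2*((s+2)^2+1))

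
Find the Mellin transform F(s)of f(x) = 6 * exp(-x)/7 6 * gamma(s)/7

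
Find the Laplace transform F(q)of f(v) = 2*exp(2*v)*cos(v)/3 2*(q - 2)/(3*((q - 2)^2 + 1))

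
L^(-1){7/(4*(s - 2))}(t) 7*exp(2*t)/4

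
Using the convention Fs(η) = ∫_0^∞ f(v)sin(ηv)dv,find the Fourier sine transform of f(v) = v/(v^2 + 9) pi*exp(-3*η)/2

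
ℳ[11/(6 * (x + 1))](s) 11 * pi * csc(pi * s)/6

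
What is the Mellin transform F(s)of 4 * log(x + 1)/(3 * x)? -4 * pi * csc(pi * s)/(3 * s - 3)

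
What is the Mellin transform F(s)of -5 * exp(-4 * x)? -5 * gamma(s)/4^s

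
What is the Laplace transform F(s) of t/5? 1/(5 * s^2) 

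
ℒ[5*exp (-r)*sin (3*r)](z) 15/ ( (z + 1)^2 + 9)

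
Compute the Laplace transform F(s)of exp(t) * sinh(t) 1/(s * (s - 2))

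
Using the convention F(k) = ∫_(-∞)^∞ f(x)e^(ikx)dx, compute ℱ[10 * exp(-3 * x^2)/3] 10 * sqrt(3) * sqrt(pi) * exp(-k^2/12)/9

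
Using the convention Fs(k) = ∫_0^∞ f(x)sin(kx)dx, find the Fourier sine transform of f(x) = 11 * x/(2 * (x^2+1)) 11 * pi * exp(-k)/4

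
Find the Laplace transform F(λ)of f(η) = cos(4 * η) λ/(λ^2 + 16)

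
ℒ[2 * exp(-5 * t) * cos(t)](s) 2 * (s+5)/((s+5)^2+1)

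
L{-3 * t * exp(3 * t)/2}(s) -3/(2 * (s - 3)^2)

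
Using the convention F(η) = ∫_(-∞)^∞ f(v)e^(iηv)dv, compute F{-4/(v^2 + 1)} -4 * pi * exp(-Abs(η))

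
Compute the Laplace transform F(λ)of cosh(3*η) λ/(λ^2 - 9)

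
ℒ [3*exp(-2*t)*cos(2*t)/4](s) 3*(s+2)/(4*((s+2)^2+4))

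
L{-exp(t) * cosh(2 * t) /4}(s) (1 - s) /(4 * ((s - 1) ^2 - 4) ) 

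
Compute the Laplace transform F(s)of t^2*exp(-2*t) 2/(s + 2)^3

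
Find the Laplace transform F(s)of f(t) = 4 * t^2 8/s^3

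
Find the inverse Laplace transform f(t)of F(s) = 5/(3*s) 5/3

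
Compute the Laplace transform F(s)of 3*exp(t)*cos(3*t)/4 3*(s - 1)/(4*((s - 1)^2 + 9))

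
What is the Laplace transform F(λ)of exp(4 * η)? 1/(λ - 4)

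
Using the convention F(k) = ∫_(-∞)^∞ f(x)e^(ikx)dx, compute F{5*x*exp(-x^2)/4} 5*I*sqrt(pi)*k*exp(-k^2/4)/8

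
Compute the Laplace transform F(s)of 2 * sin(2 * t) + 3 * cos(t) 4/(s^2 + 4) + 3 * s/(s^2 + 1)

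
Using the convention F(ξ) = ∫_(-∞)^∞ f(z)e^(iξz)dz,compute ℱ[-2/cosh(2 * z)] -pi/cosh(pi * ξ/4)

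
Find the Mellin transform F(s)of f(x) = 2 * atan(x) -pi * sec(pi * s/2)/s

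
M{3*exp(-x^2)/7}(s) 3*gamma(s/2)/14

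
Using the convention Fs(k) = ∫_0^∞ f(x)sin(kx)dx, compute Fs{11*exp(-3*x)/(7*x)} 11*atan(k/3)/7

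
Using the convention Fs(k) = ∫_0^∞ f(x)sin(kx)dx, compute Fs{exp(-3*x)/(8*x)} atan(k/3)/8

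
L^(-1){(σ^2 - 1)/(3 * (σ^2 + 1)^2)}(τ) τ * cos(τ)/3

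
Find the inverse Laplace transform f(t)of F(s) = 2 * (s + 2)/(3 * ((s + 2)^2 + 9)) 2 * exp(-2 * t) * cos(3 * t)/3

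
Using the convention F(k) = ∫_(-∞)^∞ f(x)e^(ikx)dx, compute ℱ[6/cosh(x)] 6*pi/cosh(pi*k/2)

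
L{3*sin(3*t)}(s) 9/(s^2 + 9)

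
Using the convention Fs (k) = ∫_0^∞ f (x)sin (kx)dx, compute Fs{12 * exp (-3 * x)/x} 12 * atan (k/3)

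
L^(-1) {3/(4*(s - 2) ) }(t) 3*exp(2*t) /4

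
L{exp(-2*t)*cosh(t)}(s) (s + 2)/((s + 2)^2 - 1)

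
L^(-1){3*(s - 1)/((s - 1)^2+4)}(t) 3*exp(t)*cos(2*t)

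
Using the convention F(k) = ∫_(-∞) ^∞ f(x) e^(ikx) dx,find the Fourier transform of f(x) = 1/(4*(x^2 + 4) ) pi*exp(-2*Abs(k) ) /8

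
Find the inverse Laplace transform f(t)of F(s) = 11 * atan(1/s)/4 11 * sin(t)/(4 * t)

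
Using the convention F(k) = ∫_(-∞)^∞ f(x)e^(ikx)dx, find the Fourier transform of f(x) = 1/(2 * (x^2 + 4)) pi * exp(-2 * Abs(k))/4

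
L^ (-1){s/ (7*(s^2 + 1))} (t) cos (t)/7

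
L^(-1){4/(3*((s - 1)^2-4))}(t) 2*exp(t)*sinh(2*t)/3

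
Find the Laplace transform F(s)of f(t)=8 8/s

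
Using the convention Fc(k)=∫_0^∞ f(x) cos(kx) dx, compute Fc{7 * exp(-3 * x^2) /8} 7 * sqrt(3) * sqrt(pi) * exp(-k^2/12) /48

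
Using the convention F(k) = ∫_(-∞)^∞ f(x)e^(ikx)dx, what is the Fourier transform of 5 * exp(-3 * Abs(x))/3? 10/(k^2 + 9)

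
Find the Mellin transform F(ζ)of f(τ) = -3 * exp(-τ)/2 -3 * gamma(ζ)/2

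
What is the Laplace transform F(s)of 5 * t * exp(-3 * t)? 5/(s + 3)^2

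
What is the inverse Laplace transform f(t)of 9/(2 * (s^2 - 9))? 3 * sinh(3 * t)/2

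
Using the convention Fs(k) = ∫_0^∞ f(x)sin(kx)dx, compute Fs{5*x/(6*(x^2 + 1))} 5*pi*exp(-k)/12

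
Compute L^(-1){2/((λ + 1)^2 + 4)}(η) exp(-η) * sin(2 * η)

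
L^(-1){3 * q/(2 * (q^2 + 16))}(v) 3 * cos(4 * v)/2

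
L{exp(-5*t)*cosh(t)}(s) (s + 5)/((s + 5)^2 - 1)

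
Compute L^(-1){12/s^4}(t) 2*t^3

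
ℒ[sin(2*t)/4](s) 1/(2*(s^2+4))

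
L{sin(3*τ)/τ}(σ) atan(3/σ)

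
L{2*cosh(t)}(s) 2*s/(s^2 - 1)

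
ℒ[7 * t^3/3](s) 14/s^4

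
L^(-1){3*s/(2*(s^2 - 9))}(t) 3*cosh(3*t)/2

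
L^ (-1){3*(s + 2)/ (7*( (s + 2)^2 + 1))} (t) 3*exp (-2*t)*cos (t)/7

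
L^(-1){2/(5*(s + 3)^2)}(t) 2*t*exp(-3*t)/5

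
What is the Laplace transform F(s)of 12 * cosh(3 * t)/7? 12 * s/(7 * (s^2 - 9))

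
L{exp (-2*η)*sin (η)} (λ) 1/ ( (λ + 2)^2 + 1)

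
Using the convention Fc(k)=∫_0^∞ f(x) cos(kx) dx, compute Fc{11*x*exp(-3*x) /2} 11*(9 - k^2) /(2*(k^2+9) ^2) 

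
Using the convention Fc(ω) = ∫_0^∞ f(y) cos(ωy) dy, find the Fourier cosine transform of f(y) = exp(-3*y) 3/(ω^2 + 9) 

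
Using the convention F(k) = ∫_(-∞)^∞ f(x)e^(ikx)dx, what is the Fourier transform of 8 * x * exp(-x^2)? 4 * I * sqrt(pi) * k * exp(-k^2/4)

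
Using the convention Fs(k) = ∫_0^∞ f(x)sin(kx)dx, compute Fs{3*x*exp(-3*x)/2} 9*k/(k^2+9)^2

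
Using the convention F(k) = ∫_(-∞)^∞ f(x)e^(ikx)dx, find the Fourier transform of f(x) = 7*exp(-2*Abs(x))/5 28/(5*(k^2 + 4))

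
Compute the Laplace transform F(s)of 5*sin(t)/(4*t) 5*atan(1/s)/4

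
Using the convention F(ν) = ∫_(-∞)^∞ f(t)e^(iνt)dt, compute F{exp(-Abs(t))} 2/(ν^2 + 1)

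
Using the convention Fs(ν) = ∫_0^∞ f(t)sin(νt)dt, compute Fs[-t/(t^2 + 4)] -pi*exp(-2*ν)/2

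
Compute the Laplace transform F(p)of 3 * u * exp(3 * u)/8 3/(8 * (p - 3)^2)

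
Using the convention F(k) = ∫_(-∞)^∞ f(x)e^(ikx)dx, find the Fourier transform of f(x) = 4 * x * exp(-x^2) 2 * I * sqrt(pi) * k * exp(-k^2/4)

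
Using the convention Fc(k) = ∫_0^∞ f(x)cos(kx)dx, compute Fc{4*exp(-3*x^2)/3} 2*sqrt(3)*sqrt(pi)*exp(-k^2/12)/9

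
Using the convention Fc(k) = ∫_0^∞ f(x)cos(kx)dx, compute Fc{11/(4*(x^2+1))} 11*pi*exp(-k)/8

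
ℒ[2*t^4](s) 48/s^5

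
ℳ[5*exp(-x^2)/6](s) 5*gamma(s/2)/12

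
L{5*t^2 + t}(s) s^(-2) + 10/s^3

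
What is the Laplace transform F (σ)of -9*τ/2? -9/ (2*σ^2)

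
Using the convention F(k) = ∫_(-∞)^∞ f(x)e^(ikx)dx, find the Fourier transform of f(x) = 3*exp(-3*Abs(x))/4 9/(2*(k^2+9))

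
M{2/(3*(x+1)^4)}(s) gamma(s)*gamma(4 - s)/9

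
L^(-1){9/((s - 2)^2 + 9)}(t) 3*exp(2*t)*sin(3*t)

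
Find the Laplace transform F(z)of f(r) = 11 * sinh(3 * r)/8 33/(8 * (z^2 - 9))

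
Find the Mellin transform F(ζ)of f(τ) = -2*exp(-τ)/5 -2*gamma(ζ)/5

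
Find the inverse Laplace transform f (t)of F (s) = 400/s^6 10*t^5/3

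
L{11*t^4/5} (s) 264/ (5*s^5)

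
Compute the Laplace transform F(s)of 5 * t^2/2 5/s^3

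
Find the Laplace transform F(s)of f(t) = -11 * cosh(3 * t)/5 -11 * s/(5 * s^2 - 45)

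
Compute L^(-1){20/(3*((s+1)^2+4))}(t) 10*exp(-t)*sin(2*t)/3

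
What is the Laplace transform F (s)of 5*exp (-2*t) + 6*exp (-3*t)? 6/ (s + 3) + 5/ (s + 2)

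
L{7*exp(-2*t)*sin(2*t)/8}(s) 7/(4*((s + 2)^2 + 4))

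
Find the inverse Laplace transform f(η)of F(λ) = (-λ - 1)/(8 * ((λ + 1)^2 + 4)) -exp(-η) * cos(2 * η)/8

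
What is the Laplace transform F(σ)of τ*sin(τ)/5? 2*σ/(5*(σ^2 + 1)^2)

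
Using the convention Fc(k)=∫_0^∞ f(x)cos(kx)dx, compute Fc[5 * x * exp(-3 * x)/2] 5 * (9 - k^2)/(2 * (k^2 + 9)^2)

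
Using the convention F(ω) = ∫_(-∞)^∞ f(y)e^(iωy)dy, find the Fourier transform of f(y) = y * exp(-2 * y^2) sqrt(2) * I * sqrt(pi) * ω * exp(-ω^2/8)/8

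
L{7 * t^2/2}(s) 7/s^3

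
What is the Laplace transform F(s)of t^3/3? 2/s^4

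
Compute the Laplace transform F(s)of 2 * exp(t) 2/(s - 1)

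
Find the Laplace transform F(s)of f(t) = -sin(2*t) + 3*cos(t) 3*s/(s^2 + 1) - 2/(s^2 + 4)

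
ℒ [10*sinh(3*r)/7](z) 30/(7*(z^2-9))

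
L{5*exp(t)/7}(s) 5/(7*(s - 1))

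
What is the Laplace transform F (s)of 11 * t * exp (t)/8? 11/ (8 * (s - 1)^2)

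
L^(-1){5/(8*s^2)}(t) 5*t/8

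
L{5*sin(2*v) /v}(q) 5*atan(2/q) 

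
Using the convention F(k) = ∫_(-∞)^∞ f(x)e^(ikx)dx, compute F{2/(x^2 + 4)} pi * exp(-2 * Abs(k))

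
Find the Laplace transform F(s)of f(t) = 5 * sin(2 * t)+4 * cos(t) 4 * s/(s^2+1)+10/(s^2+4)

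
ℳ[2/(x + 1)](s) 2*pi*csc(pi*s)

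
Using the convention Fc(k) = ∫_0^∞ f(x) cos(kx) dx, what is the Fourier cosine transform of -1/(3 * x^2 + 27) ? -pi * exp(-3 * k) /18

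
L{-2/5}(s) -2/(5 * s)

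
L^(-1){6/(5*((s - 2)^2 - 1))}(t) 6*exp(2*t)*sinh(t)/5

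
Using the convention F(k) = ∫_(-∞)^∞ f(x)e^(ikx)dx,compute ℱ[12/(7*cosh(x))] 12*pi/(7*cosh(pi*k/2))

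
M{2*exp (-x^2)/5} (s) gamma (s/2)/5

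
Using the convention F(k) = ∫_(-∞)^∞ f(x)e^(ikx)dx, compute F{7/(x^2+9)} 7 * pi * exp(-3 * Abs(k))/3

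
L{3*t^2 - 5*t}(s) 6/s^3 - 5/s^2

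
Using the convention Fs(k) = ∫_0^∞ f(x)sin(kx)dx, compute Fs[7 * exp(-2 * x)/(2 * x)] 7 * atan(k/2)/2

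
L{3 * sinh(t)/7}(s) 3/(7 * (s^2 - 1))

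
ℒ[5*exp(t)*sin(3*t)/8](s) 15/(8*((s - 1)^2 + 9))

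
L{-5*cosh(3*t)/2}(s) -5*s/(2*s^2 - 18)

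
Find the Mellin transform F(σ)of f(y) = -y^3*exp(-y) -gamma(σ + 3)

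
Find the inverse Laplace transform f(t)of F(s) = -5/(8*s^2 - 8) -5*sinh(t)/8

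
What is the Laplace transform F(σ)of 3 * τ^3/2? 9/σ^4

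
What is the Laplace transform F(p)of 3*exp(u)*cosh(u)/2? 3*(p - 1)/(2*p*(p - 2))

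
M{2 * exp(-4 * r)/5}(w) 2^(1 - 2 * w) * gamma(w)/5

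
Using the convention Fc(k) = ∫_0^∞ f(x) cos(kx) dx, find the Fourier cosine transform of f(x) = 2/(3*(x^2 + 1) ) pi*exp(-k) /3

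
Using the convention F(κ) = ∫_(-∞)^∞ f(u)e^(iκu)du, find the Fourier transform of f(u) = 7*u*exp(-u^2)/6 7*I*sqrt(pi)*κ*exp(-κ^2/4)/12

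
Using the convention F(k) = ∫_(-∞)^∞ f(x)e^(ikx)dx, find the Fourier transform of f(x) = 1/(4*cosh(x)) pi/(4*cosh(pi*k/2))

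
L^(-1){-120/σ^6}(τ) -τ^5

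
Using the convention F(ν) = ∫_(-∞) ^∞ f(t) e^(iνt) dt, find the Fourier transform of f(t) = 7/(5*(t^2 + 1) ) 7*pi*exp(-Abs(ν) ) /5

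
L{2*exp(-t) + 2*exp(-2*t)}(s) 2/(s + 2) + 2/(s + 1)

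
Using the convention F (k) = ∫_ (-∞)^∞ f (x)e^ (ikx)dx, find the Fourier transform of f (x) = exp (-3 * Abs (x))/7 6/ (7 * (k^2 + 9))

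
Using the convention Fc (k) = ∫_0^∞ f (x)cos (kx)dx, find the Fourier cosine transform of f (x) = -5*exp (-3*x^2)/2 -5*sqrt (3)*sqrt (pi)*exp (-k^2/12)/12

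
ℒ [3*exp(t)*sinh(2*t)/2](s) 3/((s - 1)^2-4)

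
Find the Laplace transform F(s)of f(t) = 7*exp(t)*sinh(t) 7/(s*(s - 2))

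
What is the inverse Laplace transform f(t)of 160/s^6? 4*t^5/3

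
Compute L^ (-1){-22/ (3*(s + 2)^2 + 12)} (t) -11*exp (-2*t)*sin (2*t)/3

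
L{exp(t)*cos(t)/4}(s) (s - 1)/(4*((s - 1)^2 + 1))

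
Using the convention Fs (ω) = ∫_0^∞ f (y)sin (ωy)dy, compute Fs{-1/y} -pi/2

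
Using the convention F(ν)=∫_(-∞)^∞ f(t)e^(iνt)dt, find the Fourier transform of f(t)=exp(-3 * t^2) sqrt(3) * sqrt(pi) * exp(-ν^2/12)/3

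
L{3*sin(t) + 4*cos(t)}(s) 3/(s^2 + 1) + 4*s/(s^2 + 1)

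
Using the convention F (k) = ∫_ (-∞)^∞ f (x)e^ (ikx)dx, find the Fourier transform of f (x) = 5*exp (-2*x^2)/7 5*sqrt (2)*sqrt (pi)*exp (-k^2/8)/14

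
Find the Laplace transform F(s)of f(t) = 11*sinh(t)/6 11/(6*(s^2 - 1))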